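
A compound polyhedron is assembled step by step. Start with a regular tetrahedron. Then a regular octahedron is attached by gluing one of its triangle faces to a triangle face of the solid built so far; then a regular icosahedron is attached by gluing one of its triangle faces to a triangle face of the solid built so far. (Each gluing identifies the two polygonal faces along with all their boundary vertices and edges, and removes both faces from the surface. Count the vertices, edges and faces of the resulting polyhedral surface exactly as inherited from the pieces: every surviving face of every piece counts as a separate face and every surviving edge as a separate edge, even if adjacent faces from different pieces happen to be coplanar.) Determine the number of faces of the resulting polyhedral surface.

A regular tetrahedron: V=4, E=6, F=4.
Attach a regular octahedron (V=6, E=12, F=8) along a 3-gon: merge 3 vertices and 3 edges, delete both glued faces → V=7, E=15, F=10.
Attach a regular icosahedron (V=12, E=30, F=20) along a 3-gon: merge 3 vertices and 3 edges, delete both glued faces → V=16, E=42, F=28.
Check: V − E + F = 16 − 42 + 28 = 2.

28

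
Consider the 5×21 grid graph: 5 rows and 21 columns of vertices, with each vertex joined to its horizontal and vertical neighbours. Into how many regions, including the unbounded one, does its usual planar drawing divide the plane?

The grid has V = 5·21 = 105 vertices and E = 5·20 + 21·4 = 184 edges.
F = 2 − V + E = 2 − 105 + 184 = 81.

81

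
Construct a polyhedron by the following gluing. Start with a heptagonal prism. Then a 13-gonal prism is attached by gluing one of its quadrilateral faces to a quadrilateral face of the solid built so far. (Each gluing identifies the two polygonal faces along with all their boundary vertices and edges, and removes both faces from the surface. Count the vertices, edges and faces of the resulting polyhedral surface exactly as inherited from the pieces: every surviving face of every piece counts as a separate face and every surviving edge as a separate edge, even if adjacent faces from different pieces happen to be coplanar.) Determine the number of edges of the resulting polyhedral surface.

A heptagonal prism: V=14, E=21, F=9.
Attach a 13-gonal prism (V=26, E=39, F=15) along a 4-gon: merge 4 vertices and 4 edges, delete both glued faces → V=36, E=56, F=22.
Check: V − E + F = 36 − 56 + 22 = 2.

56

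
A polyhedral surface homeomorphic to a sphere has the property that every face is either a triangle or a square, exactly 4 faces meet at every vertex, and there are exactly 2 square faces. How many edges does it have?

Let x be the number of triangles; then F = 2 + x.
Edge–face incidences: 2E = 4·2 + 3·x = 8 + 3x.
Every vertex has degree 4, so 4V = 2E.
Euler: V − E + F = 2 ⇒ (2E)/4 − E + (2 + x) = 2.
Multiply by 8: 2·(2E) − 4·(2E) + 8·(2 + x) = 16, i.e. 16 + 8x − 2·(8 + 3x) = 16.
Collecting terms: 2x = 16, so x = 8.
Then 2E = 8 + 3·8 = 32, so E = 16, V = 2E/4 = 8, F = 2 + 8 = 10.

16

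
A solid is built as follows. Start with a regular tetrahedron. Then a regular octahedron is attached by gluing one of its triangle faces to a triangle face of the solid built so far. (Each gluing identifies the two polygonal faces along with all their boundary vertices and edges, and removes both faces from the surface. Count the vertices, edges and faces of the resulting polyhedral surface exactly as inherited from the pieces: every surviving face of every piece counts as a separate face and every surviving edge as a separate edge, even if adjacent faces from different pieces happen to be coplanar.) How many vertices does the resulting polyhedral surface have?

7

A regular tetrahedron: V=4, E=6, F=4.
Attach a regular octahedron (V=6, E=12, F=8) along a 3-gon: merge 3 vertices and 3 edges, delete both glued faces → V=7, E=15, F=10.
Check: V − E + F = 7 − 15 + 10 = 2.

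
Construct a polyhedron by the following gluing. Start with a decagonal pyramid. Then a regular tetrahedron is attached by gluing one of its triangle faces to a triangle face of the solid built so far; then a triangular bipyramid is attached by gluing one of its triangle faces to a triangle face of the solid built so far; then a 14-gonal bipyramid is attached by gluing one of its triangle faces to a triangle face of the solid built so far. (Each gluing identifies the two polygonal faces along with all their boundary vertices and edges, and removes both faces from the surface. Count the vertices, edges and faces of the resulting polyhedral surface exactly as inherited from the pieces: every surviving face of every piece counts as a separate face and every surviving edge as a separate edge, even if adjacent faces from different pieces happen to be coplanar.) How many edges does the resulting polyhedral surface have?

68

A decagonal pyramid: V=11, E=20, F=11.
Attach a regular tetrahedron (V=4, E=6, F=4) along a 3-gon: merge 3 vertices and 3 edges, delete both glued faces → V=12, E=23, F=13.
Attach a triangular bipyramid (V=5, E=9, F=6) along a 3-gon: merge 3 vertices and 3 edges, delete both glued faces → V=14, E=29, F=17.
Attach a 14-gonal bipyramid (V=16, E=42, F=28) along a 3-gon: merge 3 vertices and 3 edges, delete both glued faces → V=27, E=68, F=43.
Check: V − E + F = 27 − 68 + 43 = 2.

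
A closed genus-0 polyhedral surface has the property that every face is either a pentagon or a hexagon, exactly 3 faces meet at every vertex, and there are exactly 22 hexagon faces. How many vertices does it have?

64

Let x be the number of pentagons; then F = 22 + x.
Edge–face incidences: 2E = 6·22 + 5·x = 132 + 5x.
Every vertex has degree 3, so 3V = 2E.
Euler: V − E + F = 2 ⇒ (2E)/3 − E + (22 + x) = 2.
Multiply by 6: 2·(2E) − 3·(2E) + 6·(22 + x) = 12, i.e. 132 + 6x − (132 + 5x) = 12.
Collecting terms: x = 12.
Then 2E = 132 + 5·12 = 192, so E = 96, V = 2E/3 = 64, F = 22 + 12 = 34.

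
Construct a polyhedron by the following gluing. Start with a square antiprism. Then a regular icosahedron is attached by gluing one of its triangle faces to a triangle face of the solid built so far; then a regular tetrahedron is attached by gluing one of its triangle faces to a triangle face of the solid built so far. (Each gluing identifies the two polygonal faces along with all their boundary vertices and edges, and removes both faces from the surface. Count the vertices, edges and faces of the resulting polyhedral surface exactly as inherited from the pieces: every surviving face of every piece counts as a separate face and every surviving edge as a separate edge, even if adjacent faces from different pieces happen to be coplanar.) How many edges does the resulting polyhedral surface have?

46

A square antiprism: V=8, E=16, F=10.
Attach a regular icosahedron (V=12, E=30, F=20) along a 3-gon: merge 3 vertices and 3 edges, delete both glued faces → V=17, E=43, F=28.
Attach a regular tetrahedron (V=4, E=6, F=4) along a 3-gon: merge 3 vertices and 3 edges, delete both glued faces → V=18, E=46, F=30.
Check: V − E + F = 18 − 46 + 30 = 2.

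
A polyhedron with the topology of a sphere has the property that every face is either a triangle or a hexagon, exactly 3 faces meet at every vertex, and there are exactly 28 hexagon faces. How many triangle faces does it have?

4

Let x be the number of triangles; then F = 28 + x.
Edge–face incidences: 2E = 6·28 + 3·x = 168 + 3x.
Every vertex has degree 3, so 3V = 2E.
Euler: V − E + F = 2 ⇒ (2E)/3 − E + (28 + x) = 2.
Multiply by 6: 2·(2E) − 3·(2E) + 6·(28 + x) = 12, i.e. 168 + 6x − (168 + 3x) = 12.
Collecting terms: 3x = 12, so x = 4.
Then 2E = 168 + 3·4 = 180, so E = 90, V = 2E/3 = 60, F = 28 + 4 = 32.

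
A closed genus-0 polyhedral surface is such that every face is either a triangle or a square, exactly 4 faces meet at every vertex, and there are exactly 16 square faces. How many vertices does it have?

22

Let x be the number of triangles; then F = 16 + x.
Edge–face incidences: 2E = 4·16 + 3·x = 64 + 3x.
Every vertex has degree 4, so 4V = 2E.
Euler: V − E + F = 2 ⇒ (2E)/4 − E + (16 + x) = 2.
Multiply by 8: 2·(2E) − 4·(2E) + 8·(16 + x) = 16, i.e. 128 + 8x − 2·(64 + 3x) = 16.
Collecting terms: 2x = 16, so x = 8.
Then 2E = 64 + 3·8 = 88, so E = 44, V = 2E/4 = 22, F = 16 + 8 = 24.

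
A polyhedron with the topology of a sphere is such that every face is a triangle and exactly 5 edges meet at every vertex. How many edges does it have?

30

Each face has 3 edges and each edge borders two faces, so 2E = 3F.
Each vertex has degree 5, so 5V = 2E and hence V = 3F/5.
Euler: V − E + F = 2 ⇒ (3F/5) − (3F/2) + F = 2.
Multiply by 10: (6 − 15 + 10)F = 20, i.e. 1F = 20.
So F = 20, E = 3·20/2 = 30, V = 3·20/5 = 12.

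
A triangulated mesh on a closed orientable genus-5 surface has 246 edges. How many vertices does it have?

χ = 2 − 2·5 = -8, and every face is a triangle so 3F = 2E.
F = 2E/3 = 164. Then V = -8 + E − F = -8 + 246 − 164 = 74.

74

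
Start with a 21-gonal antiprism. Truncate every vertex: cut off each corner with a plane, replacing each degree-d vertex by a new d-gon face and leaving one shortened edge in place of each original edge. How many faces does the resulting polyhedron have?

The base solid has V = 42, E = 84, F = 44.
Truncation replaces each original edge-end by a new vertex, so V′ = 2E = 168.
Each original edge survives, and each old vertex of degree d contributes d new edges; summing degrees gives Σd = 2E, so E′ = E + 2E = 3E = 252.
Each original face survives and each original vertex becomes one new face: F′ = F + V = 86.

86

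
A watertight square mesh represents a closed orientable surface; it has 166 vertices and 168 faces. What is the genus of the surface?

Every face is a square, so 2E = 4·168 = 672, giving E = 336.
χ = V − E + F = 166 − 336 + 168 = -2.
For a closed orientable surface χ = 2 − 2g, so g = (2 − (-2))/2 = 2.

2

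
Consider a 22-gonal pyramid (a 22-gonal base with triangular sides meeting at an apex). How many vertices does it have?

A pyramid on an n-gon base has one n-gon and n triangles: V = 22 + 1 = 23, E = 2·22 = 44, F = 22 + 1 = 23.

23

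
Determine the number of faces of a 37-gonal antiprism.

76

An antiprism on an n-gon has two n-gon caps and 2n triangles: V = 2·37 = 74, E = 4·37 = 148, F = 2·37 + 2 = 76.
Check: V − E + F = 74 − 148 + 76 = 2.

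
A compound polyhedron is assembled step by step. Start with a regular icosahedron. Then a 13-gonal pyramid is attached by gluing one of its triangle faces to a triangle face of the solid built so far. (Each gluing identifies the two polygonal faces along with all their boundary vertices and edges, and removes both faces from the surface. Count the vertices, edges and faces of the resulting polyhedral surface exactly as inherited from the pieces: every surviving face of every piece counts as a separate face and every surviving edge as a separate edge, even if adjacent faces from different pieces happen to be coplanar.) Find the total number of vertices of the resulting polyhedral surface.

23

A regular icosahedron: V=12, E=30, F=20.
Attach a 13-gonal pyramid (V=14, E=26, F=14) along a 3-gon: merge 3 vertices and 3 edges, delete both glued faces → V=23, E=53, F=32.
Check: V − E + F = 23 − 53 + 32 = 2.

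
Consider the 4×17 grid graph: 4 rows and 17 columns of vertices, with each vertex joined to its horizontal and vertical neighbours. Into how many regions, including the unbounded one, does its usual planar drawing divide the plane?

The grid has V = 4·17 = 68 vertices and E = 4·16 + 17·3 = 115 edges.
F = 2 − V + E = 2 − 68 + 115 = 49.

49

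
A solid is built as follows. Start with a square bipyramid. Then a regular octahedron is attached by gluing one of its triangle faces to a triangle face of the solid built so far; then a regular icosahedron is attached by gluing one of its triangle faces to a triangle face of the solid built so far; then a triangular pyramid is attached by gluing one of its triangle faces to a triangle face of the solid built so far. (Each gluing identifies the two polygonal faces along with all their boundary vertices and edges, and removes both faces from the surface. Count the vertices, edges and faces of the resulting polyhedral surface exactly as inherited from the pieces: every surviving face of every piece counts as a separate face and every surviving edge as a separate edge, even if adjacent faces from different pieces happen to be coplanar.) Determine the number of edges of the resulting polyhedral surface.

51

A square bipyramid: V=6, E=12, F=8.
Attach a regular octahedron (V=6, E=12, F=8) along a 3-gon: merge 3 vertices and 3 edges, delete both glued faces → V=9, E=21, F=14.
Attach a regular icosahedron (V=12, E=30, F=20) along a 3-gon: merge 3 vertices and 3 edges, delete both glued faces → V=18, E=48, F=32.
Attach a triangular pyramid (V=4, E=6, F=4) along a 3-gon: merge 3 vertices and 3 edges, delete both glued faces → V=19, E=51, F=34.
Check: V − E + F = 19 − 51 + 34 = 2.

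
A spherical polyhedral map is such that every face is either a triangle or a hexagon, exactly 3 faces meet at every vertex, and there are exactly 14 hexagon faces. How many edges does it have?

Let x be the number of triangles; then F = 14 + x.
Edge–face incidences: 2E = 6·14 + 3·x = 84 + 3x.
Every vertex has degree 3, so 3V = 2E.
Euler: V − E + F = 2 ⇒ (2E)/3 − E + (14 + x) = 2.
Multiply by 6: 2·(2E) − 3·(2E) + 6·(14 + x) = 12, i.e. 84 + 6x − (84 + 3x) = 12.
Collecting terms: 3x = 12, so x = 4.
Then 2E = 84 + 3·4 = 96, so E = 48, V = 2E/3 = 32, F = 14 + 4 = 18.

48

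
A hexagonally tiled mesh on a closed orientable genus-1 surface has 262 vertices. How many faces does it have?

χ = 2 − 2·1 = 0, and every face is a hexagon so 6F = 2E.
V − E + F = 0 with E = 6F/2 gives 262 − (6/2 − 1)·F = 0, so F = 131 and E = 393.

131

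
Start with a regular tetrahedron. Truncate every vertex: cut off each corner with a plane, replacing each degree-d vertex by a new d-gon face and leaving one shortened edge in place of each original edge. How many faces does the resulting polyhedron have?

8

The base solid has V = 4, E = 6, F = 4.
Truncation replaces each original edge-end by a new vertex, so V′ = 2E = 12.
Each original edge survives, and each old vertex of degree d contributes d new edges; summing degrees gives Σd = 2E, so E′ = E + 2E = 3E = 18.
Each original face survives and each original vertex becomes one new face: F′ = F + V = 8.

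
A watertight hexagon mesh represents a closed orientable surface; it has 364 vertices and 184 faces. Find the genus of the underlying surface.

Every face is a hexagon, so 2E = 6·184 = 1104, giving E = 552.
χ = V − E + F = 364 − 552 + 184 = -4.
For a closed orientable surface χ = 2 − 2g, so g = (2 − (-4))/2 = 3.

3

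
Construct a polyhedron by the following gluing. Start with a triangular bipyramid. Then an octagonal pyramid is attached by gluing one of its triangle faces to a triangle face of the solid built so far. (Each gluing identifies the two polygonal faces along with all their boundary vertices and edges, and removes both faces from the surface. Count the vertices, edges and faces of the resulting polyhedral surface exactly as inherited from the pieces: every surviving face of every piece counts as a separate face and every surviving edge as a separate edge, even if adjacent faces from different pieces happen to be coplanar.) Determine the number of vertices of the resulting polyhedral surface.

A triangular bipyramid: V=5, E=9, F=6.
Attach an octagonal pyramid (V=9, E=16, F=9) along a 3-gon: merge 3 vertices and 3 edges, delete both glued faces → V=11, E=22, F=13.
Check: V − E + F = 11 − 22 + 13 = 2.

11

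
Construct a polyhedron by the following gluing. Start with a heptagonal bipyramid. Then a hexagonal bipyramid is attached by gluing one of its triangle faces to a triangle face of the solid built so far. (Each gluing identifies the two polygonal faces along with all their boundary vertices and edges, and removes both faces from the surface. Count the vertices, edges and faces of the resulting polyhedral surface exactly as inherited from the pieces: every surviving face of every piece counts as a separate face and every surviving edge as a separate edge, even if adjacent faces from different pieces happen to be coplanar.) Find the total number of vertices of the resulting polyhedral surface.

A heptagonal bipyramid: V=9, E=21, F=14.
Attach a hexagonal bipyramid (V=8, E=18, F=12) along a 3-gon: merge 3 vertices and 3 edges, delete both glued faces → V=14, E=36, F=24.
Check: V − E + F = 14 − 36 + 24 = 2.

14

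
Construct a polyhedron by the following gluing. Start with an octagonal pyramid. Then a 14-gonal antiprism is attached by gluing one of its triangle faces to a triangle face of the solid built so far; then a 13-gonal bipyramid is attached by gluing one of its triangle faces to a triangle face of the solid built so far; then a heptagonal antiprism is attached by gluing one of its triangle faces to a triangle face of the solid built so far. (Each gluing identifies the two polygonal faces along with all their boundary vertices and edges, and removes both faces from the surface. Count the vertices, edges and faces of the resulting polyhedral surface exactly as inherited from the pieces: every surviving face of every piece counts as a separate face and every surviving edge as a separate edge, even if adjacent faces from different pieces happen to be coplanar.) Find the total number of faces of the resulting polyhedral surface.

An octagonal pyramid: V=9, E=16, F=9.
Attach a 14-gonal antiprism (V=28, E=56, F=30) along a 3-gon: merge 3 vertices and 3 edges, delete both glued faces → V=34, E=69, F=37.
Attach a 13-gonal bipyramid (V=15, E=39, F=26) along a 3-gon: merge 3 vertices and 3 edges, delete both glued faces → V=46, E=105, F=61.
Attach a heptagonal antiprism (V=14, E=28, F=16) along a 3-gon: merge 3 vertices and 3 edges, delete both glued faces → V=57, E=130, F=75.
Check: V − E + F = 57 − 130 + 75 = 2.

75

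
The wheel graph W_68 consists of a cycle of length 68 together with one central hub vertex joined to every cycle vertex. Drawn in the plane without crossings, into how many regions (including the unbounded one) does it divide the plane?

W_68 has V = 68 + 1 = 69 vertices and E = 2·68 = 136 edges.
By Euler's formula F = 2 − V + E = 2 − 69 + 136 = 69.

69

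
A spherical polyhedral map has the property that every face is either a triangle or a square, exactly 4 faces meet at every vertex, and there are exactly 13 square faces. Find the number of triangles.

8

Let x be the number of triangles; then F = 13 + x.
Edge–face incidences: 2E = 4·13 + 3·x = 52 + 3x.
Every vertex has degree 4, so 4V = 2E.
Euler: V − E + F = 2 ⇒ (2E)/4 − E + (13 + x) = 2.
Multiply by 8: 2·(2E) − 4·(2E) + 8·(13 + x) = 16, i.e. 104 + 8x − 2·(52 + 3x) = 16.
Collecting terms: 2x = 16, so x = 8.
Then 2E = 52 + 3·8 = 76, so E = 38, V = 2E/4 = 19, F = 13 + 8 = 21.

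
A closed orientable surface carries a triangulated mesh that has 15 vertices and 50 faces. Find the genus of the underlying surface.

6

Every face is a triangle, so 2E = 3·50 = 150, giving E = 75.
χ = V − E + F = 15 − 75 + 50 = -10.
For a closed orientable surface χ = 2 − 2g, so g = (2 − (-10))/2 = 6.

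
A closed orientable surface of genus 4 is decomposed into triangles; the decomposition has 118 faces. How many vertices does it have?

χ = 2 − 2·4 = -6, and every face is a triangle so 3F = 2E.
E = 3·118/2 = 177. Then V = -6 + E − F = -6 + 177 − 118 = 53.

53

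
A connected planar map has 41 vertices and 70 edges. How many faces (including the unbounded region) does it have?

31

Euler's formula for a connected plane graph: V − E + F = 2, so F = 2 − 41 + 70 = 31.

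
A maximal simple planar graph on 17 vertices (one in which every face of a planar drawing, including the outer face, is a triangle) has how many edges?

45

In a plane triangulation 3F = 2E and V − E + F = 2, so E = 3V − 6 = 3·17 − 6 = 45.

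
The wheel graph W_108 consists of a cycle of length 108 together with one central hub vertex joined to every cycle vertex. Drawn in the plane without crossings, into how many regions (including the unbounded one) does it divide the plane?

W_108 has V = 108 + 1 = 109 vertices and E = 2·108 = 216 edges.
By Euler's formula F = 2 − V + E = 2 − 109 + 216 = 109.

109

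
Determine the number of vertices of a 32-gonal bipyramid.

A bipyramid over an n-gon has 2n triangular faces and n + 2 vertices: V = 32 + 2 = 34, E = 3·32 = 96, F = 2·32 = 64.

34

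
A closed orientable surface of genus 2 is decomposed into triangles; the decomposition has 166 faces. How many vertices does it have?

81

χ = 2 − 2·2 = -2, and every face is a triangle so 3F = 2E.
E = 3·166/2 = 249. Then V = -2 + E − F = -2 + 249 − 166 = 81.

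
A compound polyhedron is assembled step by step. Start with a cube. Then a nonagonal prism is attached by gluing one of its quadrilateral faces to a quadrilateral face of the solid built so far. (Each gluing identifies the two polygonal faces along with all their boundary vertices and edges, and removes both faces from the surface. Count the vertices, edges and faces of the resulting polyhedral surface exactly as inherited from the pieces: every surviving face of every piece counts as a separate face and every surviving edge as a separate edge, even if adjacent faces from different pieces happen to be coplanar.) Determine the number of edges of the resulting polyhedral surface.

35

A cube: V=8, E=12, F=6.
Attach a nonagonal prism (V=18, E=27, F=11) along a 4-gon: merge 4 vertices and 4 edges, delete both glued faces → V=22, E=35, F=15.
Check: V − E + F = 22 − 35 + 15 = 2.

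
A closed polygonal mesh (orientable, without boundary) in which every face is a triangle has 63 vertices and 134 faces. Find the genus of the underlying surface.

3

Every face is a triangle, so 2E = 3·134 = 402, giving E = 201.
χ = V − E + F = 63 − 201 + 134 = -4.
For a closed orientable surface χ = 2 − 2g, so g = (2 − (-4))/2 = 3.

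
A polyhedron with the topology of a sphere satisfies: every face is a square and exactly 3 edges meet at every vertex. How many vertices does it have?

Each face has 4 edges and each edge borders two faces, so 2E = 4F.
Each vertex has degree 3, so 3V = 2E and hence V = 4F/3.
Euler: V − E + F = 2 ⇒ (4F/3) − (4F/2) + F = 2.
Multiply by 6: (8 − 12 + 6)F = 12, i.e. 2F = 12.
So F = 6, E = 4·6/2 = 12, V = 4·6/3 = 8.

8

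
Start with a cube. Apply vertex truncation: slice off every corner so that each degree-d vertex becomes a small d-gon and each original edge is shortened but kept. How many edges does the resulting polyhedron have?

36

The base solid has V = 8, E = 12, F = 6.
Truncation replaces each original edge-end by a new vertex, so V′ = 2E = 24.
Each original edge survives, and each old vertex of degree d contributes d new edges; summing degrees gives Σd = 2E, so E′ = E + 2E = 3E = 36.
Each original face survives and each original vertex becomes one new face: F′ = F + V = 14.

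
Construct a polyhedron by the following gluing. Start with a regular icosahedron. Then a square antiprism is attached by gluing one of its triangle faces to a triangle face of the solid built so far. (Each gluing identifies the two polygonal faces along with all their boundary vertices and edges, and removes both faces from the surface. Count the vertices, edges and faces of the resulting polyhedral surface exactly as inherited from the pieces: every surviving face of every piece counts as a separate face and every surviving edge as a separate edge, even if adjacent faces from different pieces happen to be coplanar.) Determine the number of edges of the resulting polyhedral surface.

43

A regular icosahedron: V=12, E=30, F=20.
Attach a square antiprism (V=8, E=16, F=10) along a 3-gon: merge 3 vertices and 3 edges, delete both glued faces → V=17, E=43, F=28.
Check: V − E + F = 17 − 43 + 28 = 2.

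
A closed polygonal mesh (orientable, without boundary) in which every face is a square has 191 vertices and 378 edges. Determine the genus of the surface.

Every face is a square and each edge borders two faces, so 4F = 2·378, giving F = 189.
χ = V − E + F = 191 − 378 + 189 = 2.
For a closed orientable surface χ = 2 − 2g, so g = (2 − (2))/2 = 0.

0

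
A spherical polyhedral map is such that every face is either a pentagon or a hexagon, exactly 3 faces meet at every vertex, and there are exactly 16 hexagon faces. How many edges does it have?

78

Let x be the number of pentagons; then F = 16 + x.
Edge–face incidences: 2E = 6·16 + 5·x = 96 + 5x.
Every vertex has degree 3, so 3V = 2E.
Euler: V − E + F = 2 ⇒ (2E)/3 − E + (16 + x) = 2.
Multiply by 6: 2·(2E) − 3·(2E) + 6·(16 + x) = 12, i.e. 96 + 6x − (96 + 5x) = 12.
Collecting terms: x = 12.
Then 2E = 96 + 5·12 = 156, so E = 78, V = 2E/3 = 52, F = 16 + 12 = 28.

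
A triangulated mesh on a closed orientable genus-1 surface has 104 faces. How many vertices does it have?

χ = 2 − 2·1 = 0, and every face is a triangle so 3F = 2E.
E = 3·104/2 = 156. Then V = 0 + E − F = 0 + 156 − 104 = 52.

52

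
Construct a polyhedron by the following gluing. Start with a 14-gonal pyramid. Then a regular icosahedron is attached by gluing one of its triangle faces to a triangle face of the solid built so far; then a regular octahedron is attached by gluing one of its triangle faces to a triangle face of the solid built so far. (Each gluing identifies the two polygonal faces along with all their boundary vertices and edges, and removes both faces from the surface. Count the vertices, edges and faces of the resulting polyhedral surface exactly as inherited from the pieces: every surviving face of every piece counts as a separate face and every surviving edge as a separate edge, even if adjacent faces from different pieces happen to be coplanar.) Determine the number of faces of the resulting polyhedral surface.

A 14-gonal pyramid: V=15, E=28, F=15.
Attach a regular icosahedron (V=12, E=30, F=20) along a 3-gon: merge 3 vertices and 3 edges, delete both glued faces → V=24, E=55, F=33.
Attach a regular octahedron (V=6, E=12, F=8) along a 3-gon: merge 3 vertices and 3 edges, delete both glued faces → V=27, E=64, F=39.
Check: V − E + F = 27 − 64 + 39 = 2.

39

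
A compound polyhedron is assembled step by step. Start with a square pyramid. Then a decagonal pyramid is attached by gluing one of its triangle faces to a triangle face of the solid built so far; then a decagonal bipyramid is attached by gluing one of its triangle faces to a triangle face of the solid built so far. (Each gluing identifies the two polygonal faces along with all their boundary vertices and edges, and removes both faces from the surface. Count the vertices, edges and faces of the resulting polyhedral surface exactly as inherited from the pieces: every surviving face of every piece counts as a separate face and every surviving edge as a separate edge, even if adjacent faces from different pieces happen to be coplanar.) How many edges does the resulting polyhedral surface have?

52

A square pyramid: V=5, E=8, F=5.
Attach a decagonal pyramid (V=11, E=20, F=11) along a 3-gon: merge 3 vertices and 3 edges, delete both glued faces → V=13, E=25, F=14.
Attach a decagonal bipyramid (V=12, E=30, F=20) along a 3-gon: merge 3 vertices and 3 edges, delete both glued faces → V=22, E=52, F=32.
Check: V − E + F = 22 − 52 + 32 = 2.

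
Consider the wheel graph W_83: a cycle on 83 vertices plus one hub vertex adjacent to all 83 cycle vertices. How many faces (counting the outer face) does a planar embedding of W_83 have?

W_83 has V = 83 + 1 = 84 vertices and E = 2·83 = 166 edges.
By Euler's formula F = 2 − V + E = 2 − 84 + 166 = 84.

84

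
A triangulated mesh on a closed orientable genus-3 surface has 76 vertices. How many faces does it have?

160

χ = 2 − 2·3 = -4, and every face is a triangle so 3F = 2E.
V − E + F = -4 with E = 3F/2 gives 76 − (3/2 − 1)·F = -4, so F = 160 and E = 240.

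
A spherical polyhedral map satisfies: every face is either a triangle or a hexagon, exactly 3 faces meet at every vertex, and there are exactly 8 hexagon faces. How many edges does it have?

30

Let x be the number of triangles; then F = 8 + x.
Edge–face incidences: 2E = 6·8 + 3·x = 48 + 3x.
Every vertex has degree 3, so 3V = 2E.
Euler: V − E + F = 2 ⇒ (2E)/3 − E + (8 + x) = 2.
Multiply by 6: 2·(2E) − 3·(2E) + 6·(8 + x) = 12, i.e. 48 + 6x − (48 + 3x) = 12.
Collecting terms: 3x = 12, so x = 4.
Then 2E = 48 + 3·4 = 60, so E = 30, V = 2E/3 = 20, F = 8 + 4 = 12.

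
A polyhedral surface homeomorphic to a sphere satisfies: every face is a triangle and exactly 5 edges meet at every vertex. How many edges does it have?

Each face has 3 edges and each edge borders two faces, so 2E = 3F.
Each vertex has degree 5, so 5V = 2E and hence V = 3F/5.
Euler: V − E + F = 2 ⇒ (3F/5) − (3F/2) + F = 2.
Multiply by 10: (6 − 15 + 10)F = 20, i.e. 1F = 20.
So F = 20, E = 3·20/2 = 30, V = 3·20/5 = 12.

30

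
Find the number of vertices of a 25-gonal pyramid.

26

A pyramid on an n-gon base has one n-gon and n triangles: V = 25 + 1 = 26, E = 2·25 = 50, F = 25 + 1 = 26.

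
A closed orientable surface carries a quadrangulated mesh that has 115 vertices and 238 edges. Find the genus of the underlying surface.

Every face is a square and each edge borders two faces, so 4F = 2·238, giving F = 119.
χ = V − E + F = 115 − 238 + 119 = -4.
For a closed orientable surface χ = 2 − 2g, so g = (2 − (-4))/2 = 3.

3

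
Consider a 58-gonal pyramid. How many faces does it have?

59

A pyramid on an n-gon base has one n-gon and n triangles: V = 58 + 1 = 59, E = 2·58 = 116, F = 58 + 1 = 59.
Check: V − E + F = 59 − 116 + 59 = 2.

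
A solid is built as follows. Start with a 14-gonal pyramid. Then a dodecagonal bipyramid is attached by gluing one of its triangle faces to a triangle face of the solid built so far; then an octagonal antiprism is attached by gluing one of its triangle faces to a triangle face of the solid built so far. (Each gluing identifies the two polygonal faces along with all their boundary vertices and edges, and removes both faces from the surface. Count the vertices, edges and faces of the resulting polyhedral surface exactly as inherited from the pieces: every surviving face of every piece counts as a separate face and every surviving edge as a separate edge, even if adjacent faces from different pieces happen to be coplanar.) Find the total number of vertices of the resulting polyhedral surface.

A 14-gonal pyramid: V=15, E=28, F=15.
Attach a dodecagonal bipyramid (V=14, E=36, F=24) along a 3-gon: merge 3 vertices and 3 edges, delete both glued faces → V=26, E=61, F=37.
Attach an octagonal antiprism (V=16, E=32, F=18) along a 3-gon: merge 3 vertices and 3 edges, delete both glued faces → V=39, E=90, F=53.
Check: V − E + F = 39 − 90 + 53 = 2.

39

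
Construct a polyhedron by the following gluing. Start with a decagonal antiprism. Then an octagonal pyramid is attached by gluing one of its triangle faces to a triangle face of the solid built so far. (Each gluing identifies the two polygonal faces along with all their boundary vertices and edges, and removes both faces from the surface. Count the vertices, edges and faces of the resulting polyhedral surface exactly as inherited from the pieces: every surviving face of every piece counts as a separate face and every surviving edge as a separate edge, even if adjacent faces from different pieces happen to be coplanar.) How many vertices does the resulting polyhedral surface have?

A decagonal antiprism: V=20, E=40, F=22.
Attach an octagonal pyramid (V=9, E=16, F=9) along a 3-gon: merge 3 vertices and 3 edges, delete both glued faces → V=26, E=53, F=29.
Check: V − E + F = 26 − 53 + 29 = 2.

26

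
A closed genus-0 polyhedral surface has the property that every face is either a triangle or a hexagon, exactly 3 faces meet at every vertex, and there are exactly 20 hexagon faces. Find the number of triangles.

4

Let x be the number of triangles; then F = 20 + x.
Edge–face incidences: 2E = 6·20 + 3·x = 120 + 3x.
Every vertex has degree 3, so 3V = 2E.
Euler: V − E + F = 2 ⇒ (2E)/3 − E + (20 + x) = 2.
Multiply by 6: 2·(2E) − 3·(2E) + 6·(20 + x) = 12, i.e. 120 + 6x − (120 + 3x) = 12.
Collecting terms: 3x = 12, so x = 4.
Then 2E = 120 + 3·4 = 132, so E = 66, V = 2E/3 = 44, F = 20 + 4 = 24.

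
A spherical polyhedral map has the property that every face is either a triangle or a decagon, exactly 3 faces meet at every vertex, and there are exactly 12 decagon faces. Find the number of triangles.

20

Let x be the number of triangles; then F = 12 + x.
Edge–face incidences: 2E = 10·12 + 3·x = 120 + 3x.
Every vertex has degree 3, so 3V = 2E.
Euler: V − E + F = 2 ⇒ (2E)/3 − E + (12 + x) = 2.
Multiply by 6: 2·(2E) − 3·(2E) + 6·(12 + x) = 12, i.e. 72 + 6x − (120 + 3x) = 12.
Collecting terms: 3x − 48 = 12, so 3x = 60, so x = 20.
Then 2E = 120 + 3·20 = 180, so E = 90, V = 2E/3 = 60, F = 12 + 20 = 32.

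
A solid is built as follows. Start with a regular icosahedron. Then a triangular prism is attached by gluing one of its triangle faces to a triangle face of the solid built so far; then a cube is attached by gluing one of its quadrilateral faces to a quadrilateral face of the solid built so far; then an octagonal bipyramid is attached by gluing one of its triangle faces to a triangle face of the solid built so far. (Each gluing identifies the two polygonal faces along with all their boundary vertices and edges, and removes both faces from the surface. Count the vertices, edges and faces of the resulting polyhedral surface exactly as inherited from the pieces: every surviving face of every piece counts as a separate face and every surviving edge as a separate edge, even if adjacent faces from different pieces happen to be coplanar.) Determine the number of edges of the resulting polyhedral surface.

A regular icosahedron: V=12, E=30, F=20.
Attach a triangular prism (V=6, E=9, F=5) along a 3-gon: merge 3 vertices and 3 edges, delete both glued faces → V=15, E=36, F=23.
Attach a cube (V=8, E=12, F=6) along a 4-gon: merge 4 vertices and 4 edges, delete both glued faces → V=19, E=44, F=27.
Attach an octagonal bipyramid (V=10, E=24, F=16) along a 3-gon: merge 3 vertices and 3 edges, delete both glued faces → V=26, E=65, F=41.
Check: V − E + F = 26 − 65 + 41 = 2.

65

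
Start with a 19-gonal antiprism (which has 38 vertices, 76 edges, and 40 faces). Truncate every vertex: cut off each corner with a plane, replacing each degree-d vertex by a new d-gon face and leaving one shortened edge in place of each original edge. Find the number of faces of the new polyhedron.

78

Truncation replaces each original edge-end by a new vertex, so V′ = 2E = 152.
Each original edge survives, and each old vertex of degree d contributes d new edges; summing degrees gives Σd = 2E, so E′ = E + 2E = 3E = 228.
Each original face survives and each original vertex becomes one new face: F′ = F + V = 78.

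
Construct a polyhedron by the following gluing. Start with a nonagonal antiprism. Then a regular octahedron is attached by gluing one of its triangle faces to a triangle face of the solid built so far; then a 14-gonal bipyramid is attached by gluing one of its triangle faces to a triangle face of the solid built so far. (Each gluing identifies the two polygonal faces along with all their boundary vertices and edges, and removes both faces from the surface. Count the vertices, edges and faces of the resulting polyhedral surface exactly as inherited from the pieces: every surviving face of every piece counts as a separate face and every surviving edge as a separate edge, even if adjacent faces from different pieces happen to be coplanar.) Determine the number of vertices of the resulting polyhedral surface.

A nonagonal antiprism: V=18, E=36, F=20.
Attach a regular octahedron (V=6, E=12, F=8) along a 3-gon: merge 3 vertices and 3 edges, delete both glued faces → V=21, E=45, F=26.
Attach a 14-gonal bipyramid (V=16, E=42, F=28) along a 3-gon: merge 3 vertices and 3 edges, delete both glued faces → V=34, E=84, F=52.
Check: V − E + F = 34 − 84 + 52 = 2.

34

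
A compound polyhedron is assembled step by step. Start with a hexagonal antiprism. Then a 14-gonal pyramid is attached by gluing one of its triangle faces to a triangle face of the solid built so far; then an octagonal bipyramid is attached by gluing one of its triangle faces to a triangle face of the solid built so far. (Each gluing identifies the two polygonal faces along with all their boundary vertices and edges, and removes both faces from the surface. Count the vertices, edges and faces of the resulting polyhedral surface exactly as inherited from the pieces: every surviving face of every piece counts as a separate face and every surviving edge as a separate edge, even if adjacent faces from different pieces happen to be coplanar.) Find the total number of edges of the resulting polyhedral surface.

70

A hexagonal antiprism: V=12, E=24, F=14.
Attach a 14-gonal pyramid (V=15, E=28, F=15) along a 3-gon: merge 3 vertices and 3 edges, delete both glued faces → V=24, E=49, F=27.
Attach an octagonal bipyramid (V=10, E=24, F=16) along a 3-gon: merge 3 vertices and 3 edges, delete both glued faces → V=31, E=70, F=41.
Check: V − E + F = 31 − 70 + 41 = 2.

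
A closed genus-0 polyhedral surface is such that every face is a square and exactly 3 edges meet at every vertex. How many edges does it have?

Each face has 4 edges and each edge borders two faces, so 2E = 4F.
Each vertex has degree 3, so 3V = 2E and hence V = 4F/3.
Euler: V − E + F = 2 ⇒ (4F/3) − (4F/2) + F = 2.
Multiply by 6: (8 − 12 + 6)F = 12, i.e. 2F = 12.
So F = 6, E = 4·6/2 = 12, V = 4·6/3 = 8.

12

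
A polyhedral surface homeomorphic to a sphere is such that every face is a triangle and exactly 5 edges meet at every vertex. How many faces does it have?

20

Each face has 3 edges and each edge borders two faces, so 2E = 3F.
Each vertex has degree 5, so 5V = 2E and hence V = 3F/5.
Euler: V − E + F = 2 ⇒ (3F/5) − (3F/2) + F = 2.
Multiply by 10: (6 − 15 + 10)F = 20, i.e. 1F = 20.
So F = 20, E = 3·20/2 = 30, V = 3·20/5 = 12.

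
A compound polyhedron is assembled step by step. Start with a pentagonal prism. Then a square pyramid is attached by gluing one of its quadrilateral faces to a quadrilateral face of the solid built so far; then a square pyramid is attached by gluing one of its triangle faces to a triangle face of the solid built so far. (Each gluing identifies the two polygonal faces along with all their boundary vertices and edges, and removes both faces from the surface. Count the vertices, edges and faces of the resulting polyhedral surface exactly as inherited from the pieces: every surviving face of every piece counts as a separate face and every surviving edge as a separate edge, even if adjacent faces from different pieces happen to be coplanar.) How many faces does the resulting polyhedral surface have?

13

A pentagonal prism: V=10, E=15, F=7.
Attach a square pyramid (V=5, E=8, F=5) along a 4-gon: merge 4 vertices and 4 edges, delete both glued faces → V=11, E=19, F=10.
Attach a square pyramid (V=5, E=8, F=5) along a 3-gon: merge 3 vertices and 3 edges, delete both glued faces → V=13, E=24, F=13.
Check: V − E + F = 13 − 24 + 13 = 2.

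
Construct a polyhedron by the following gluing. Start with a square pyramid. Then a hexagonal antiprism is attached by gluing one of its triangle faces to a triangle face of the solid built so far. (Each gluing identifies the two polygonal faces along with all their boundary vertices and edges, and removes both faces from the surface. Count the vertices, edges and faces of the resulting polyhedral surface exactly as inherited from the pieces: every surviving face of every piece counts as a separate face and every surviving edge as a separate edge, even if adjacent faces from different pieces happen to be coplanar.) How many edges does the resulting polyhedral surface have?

A square pyramid: V=5, E=8, F=5.
Attach a hexagonal antiprism (V=12, E=24, F=14) along a 3-gon: merge 3 vertices and 3 edges, delete both glued faces → V=14, E=29, F=17.
Check: V − E + F = 14 − 29 + 17 = 2.

29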